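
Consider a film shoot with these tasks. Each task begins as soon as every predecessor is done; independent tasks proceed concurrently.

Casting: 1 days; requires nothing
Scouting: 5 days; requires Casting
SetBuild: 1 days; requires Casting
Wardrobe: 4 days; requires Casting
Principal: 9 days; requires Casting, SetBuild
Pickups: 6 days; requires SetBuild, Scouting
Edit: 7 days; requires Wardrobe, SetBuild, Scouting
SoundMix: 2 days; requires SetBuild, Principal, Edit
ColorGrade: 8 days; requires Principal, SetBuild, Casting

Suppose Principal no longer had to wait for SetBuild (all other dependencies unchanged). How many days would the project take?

18

With the dependency in place, Casting→SetBuild→Principal→ColorGrade = 1+1+9+8 = 19 sets the finish at 19 days.
Without SetBuild→Principal, Principal's earliest start moves from 2 to 1.
After: Casting→Principal→ColorGrade = 1+9+8 = 18 → 18 days.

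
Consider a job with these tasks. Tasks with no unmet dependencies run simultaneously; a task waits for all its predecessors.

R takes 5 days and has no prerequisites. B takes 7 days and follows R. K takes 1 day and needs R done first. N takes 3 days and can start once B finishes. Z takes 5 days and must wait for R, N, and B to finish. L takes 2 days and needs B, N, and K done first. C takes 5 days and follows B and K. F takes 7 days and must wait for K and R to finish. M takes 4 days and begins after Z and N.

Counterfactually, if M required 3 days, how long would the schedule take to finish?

23

Actual critical path: R→B→N→Z→M = 5+7+3+5+4 = 24 ⇒ 24 days.
Since M is critical, the -1 change carries straight to that chain (now 23 days).
No other chain overtakes it, so the finish is 23 days.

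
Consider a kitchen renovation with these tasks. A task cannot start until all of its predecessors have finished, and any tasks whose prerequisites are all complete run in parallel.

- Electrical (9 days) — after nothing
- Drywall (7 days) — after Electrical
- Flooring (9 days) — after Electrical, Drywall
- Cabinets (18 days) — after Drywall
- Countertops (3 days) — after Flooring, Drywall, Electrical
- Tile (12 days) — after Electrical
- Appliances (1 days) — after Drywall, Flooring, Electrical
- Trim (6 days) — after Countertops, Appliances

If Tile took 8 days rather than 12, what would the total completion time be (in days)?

Baseline: Electrical→Drywall→Flooring→Countertops→Trim = 9+7+9+3+6 = 34 → 34 days.
Tile is off the critical path — its longest chain is 21 days, giving 13 of slack.
No other chain overtakes it, so the finish is 34 days.

34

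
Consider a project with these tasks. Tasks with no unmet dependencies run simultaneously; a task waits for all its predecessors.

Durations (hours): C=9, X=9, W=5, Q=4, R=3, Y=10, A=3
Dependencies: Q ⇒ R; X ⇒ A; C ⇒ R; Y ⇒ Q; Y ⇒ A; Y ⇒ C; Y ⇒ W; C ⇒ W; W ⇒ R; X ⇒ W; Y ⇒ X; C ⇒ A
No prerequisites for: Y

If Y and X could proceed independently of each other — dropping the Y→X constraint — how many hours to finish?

27

Original critical path: Y→C→W→R = 10+9+5+3 = 27 ⇒ 27 hours.
Without Y→X, X's earliest start moves from 10 to 0.
New critical path: Y→C→W→R = 10+9+5+3 = 27 ⇒ 27 hours.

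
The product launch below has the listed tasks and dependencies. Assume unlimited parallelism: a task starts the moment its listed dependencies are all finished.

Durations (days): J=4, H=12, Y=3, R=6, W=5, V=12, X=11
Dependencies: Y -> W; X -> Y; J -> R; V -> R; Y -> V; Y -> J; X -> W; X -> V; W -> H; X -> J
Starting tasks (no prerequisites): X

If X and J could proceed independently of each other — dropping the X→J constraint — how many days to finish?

Original critical path: X→Y→V→R = 11+3+12+6 = 32 ⇒ 32 days.
Dropping X→J doesn't change J's earliest start (14); another predecessor still binds.
The longest chain is now X→Y→V→R = 11+3+12+6 = 32, so the project takes 32 days.

32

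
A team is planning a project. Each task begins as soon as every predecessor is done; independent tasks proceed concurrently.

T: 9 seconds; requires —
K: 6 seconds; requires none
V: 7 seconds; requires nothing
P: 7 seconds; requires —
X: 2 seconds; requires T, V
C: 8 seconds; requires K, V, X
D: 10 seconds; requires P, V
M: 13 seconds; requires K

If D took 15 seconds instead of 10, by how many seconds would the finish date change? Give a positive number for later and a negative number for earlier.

3

Critical path before the change: T→X→C = 9+2+8 = 19 giving 19 seconds.
D has 2 seconds of float (longest path through it is 17).
New critical path: V→D = 7+15 = 22 ⇒ 22 seconds.
Change in finish: 22 − 19 = +3 seconds.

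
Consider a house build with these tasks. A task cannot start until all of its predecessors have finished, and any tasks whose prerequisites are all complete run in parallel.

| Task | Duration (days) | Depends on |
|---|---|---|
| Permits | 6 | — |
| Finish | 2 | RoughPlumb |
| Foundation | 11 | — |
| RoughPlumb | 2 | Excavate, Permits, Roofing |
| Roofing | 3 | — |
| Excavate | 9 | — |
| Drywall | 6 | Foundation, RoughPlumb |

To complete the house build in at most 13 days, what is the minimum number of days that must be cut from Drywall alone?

Current finish: 17 days; target: 13.
Drywall is on every critical path, so each day cut from Drywall cuts the finish by one (this holds down to a finish of 13).
Need 17 − 13 = 4 days off Drywall → Drywall becomes 2 days, finish becomes 13.

4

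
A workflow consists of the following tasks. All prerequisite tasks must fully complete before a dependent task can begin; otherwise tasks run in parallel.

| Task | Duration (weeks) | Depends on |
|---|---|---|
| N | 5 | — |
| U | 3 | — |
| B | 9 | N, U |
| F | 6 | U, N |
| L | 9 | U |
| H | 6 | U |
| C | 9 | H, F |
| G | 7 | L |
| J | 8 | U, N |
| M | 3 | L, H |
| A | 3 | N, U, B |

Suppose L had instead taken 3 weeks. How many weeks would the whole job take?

As given, the longest chain is N→F→C = 5+6+9 = 20, so the finish is 20 weeks.
L is off the critical path — its longest chain is 19 weeks, giving 1 of slack.
The critical path is still N→F→C; finish is now 20 weeks.

20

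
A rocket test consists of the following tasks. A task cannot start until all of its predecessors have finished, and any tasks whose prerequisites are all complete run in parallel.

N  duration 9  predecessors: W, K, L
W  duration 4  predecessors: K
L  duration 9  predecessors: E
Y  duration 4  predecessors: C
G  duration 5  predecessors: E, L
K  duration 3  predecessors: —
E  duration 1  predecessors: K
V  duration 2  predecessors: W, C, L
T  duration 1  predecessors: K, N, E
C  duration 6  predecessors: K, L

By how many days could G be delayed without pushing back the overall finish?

5

K→E→L→C→Y = 3+1+9+6+4 = 23 sets the makespan at 23 days.
Longest path through G: 18 days (earliest finish 18, latest finish 23).
So G can slip 23 − 18 = 5 days.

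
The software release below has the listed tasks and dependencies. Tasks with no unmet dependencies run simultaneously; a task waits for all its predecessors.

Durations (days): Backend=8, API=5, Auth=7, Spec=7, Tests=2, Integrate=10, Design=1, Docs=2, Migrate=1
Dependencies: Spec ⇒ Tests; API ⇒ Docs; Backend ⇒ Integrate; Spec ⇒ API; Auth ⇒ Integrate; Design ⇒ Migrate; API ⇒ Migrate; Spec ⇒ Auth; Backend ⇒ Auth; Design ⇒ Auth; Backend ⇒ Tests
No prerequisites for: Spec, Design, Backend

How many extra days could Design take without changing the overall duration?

The longest chain is Backend→Auth→Integrate = 8+7+10 = 25; overall finish 25 days.
Longest path through Design: 18 days (earliest finish 1, latest finish 8).
Slack of Design = 7 − 0 = 7 days.

7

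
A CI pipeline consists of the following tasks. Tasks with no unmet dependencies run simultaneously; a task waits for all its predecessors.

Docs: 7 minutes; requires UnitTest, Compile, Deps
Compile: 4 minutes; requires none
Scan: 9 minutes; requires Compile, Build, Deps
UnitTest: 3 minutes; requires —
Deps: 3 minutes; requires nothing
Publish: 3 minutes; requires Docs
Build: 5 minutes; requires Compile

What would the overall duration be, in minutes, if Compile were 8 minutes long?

22

As given, the longest chain is Compile→Build→Scan = 4+5+9 = 18, so the finish is 18 minutes.
Compile is on the critical path; changing it to 8 makes that path 22 minutes.
The critical path is still Compile→Build→Scan; finish is now 22 minutes.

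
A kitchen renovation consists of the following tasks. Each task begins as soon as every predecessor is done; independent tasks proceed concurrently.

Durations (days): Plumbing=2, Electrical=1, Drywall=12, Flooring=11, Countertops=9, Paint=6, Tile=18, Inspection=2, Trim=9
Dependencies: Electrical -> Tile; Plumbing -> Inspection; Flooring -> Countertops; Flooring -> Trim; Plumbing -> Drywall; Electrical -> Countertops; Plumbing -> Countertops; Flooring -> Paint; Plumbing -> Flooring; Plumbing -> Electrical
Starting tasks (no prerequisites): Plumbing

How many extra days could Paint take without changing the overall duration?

Critical path: Plumbing→Flooring→Countertops = 2+11+9 = 22, so the finish is 22 days.
Paint finishes as early as 19 and must finish by 22.
Slack of Paint = 16 − 13 = 3 days.

3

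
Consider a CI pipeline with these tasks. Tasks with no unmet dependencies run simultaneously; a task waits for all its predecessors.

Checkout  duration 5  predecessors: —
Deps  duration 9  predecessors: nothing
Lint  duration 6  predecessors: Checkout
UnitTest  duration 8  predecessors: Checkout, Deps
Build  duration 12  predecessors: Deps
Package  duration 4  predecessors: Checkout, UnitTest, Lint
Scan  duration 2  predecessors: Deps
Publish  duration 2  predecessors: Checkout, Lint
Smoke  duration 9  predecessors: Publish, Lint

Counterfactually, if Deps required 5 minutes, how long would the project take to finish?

22

As given, the longest chain is Checkout→Lint→Publish→Smoke = 5+6+2+9 = 22, so the finish is 22 minutes.
Deps is off the critical path — its longest chain is 21 minutes, giving 1 of slack.
That remains the longest chain; total 22 minutes.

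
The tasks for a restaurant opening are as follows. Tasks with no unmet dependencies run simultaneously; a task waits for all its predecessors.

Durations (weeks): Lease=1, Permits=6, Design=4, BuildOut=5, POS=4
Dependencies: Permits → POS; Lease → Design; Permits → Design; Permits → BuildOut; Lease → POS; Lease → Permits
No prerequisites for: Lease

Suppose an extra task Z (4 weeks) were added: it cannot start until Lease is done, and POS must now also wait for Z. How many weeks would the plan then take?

Originally the plan takes 12 weeks.
With Z inserted, POS now waits for max(Permits, Lease, Z).
New critical path: Lease→Permits→BuildOut = 1+6+5 = 12 ⇒ 12 weeks.

12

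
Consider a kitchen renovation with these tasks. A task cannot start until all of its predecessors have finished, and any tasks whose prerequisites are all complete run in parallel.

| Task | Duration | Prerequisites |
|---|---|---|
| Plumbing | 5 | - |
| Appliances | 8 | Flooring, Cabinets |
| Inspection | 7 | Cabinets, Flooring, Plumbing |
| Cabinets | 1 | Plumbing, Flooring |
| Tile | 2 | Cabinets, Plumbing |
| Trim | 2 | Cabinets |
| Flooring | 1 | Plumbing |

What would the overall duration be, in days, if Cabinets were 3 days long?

17

As given, the longest chain is Plumbing→Flooring→Cabinets→Appliances = 5+1+1+8 = 15, so the finish is 15 days.
Cabinets lies on that path, so at 3 days the path becomes 17 days.
That remains the longest chain; total 17 days.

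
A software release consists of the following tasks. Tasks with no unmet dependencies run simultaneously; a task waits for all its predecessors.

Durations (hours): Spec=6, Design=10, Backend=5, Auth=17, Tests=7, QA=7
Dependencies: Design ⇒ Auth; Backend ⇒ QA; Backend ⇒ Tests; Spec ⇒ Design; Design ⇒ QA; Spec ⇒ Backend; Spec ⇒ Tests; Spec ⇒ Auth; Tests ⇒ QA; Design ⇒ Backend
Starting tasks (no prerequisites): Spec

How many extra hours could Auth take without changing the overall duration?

Spec→Design→Backend→Tests→QA = 6+10+5+7+7 = 35 sets the makespan at 35 hours.
Auth finishes as early as 33 and must finish by 35.
Slack of Auth = 18 − 16 = 2 hours.

2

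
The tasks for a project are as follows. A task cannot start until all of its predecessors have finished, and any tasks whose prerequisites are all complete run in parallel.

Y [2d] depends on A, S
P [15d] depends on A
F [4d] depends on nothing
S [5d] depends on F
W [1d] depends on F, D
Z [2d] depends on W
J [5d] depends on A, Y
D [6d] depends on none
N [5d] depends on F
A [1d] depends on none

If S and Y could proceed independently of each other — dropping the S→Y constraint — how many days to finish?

Original critical path: A→P = 1+15 = 16 ⇒ 16 days.
Without S→Y, Y's earliest start moves from 9 to 1.
New critical path: A→P = 1+15 = 16 ⇒ 16 days.

16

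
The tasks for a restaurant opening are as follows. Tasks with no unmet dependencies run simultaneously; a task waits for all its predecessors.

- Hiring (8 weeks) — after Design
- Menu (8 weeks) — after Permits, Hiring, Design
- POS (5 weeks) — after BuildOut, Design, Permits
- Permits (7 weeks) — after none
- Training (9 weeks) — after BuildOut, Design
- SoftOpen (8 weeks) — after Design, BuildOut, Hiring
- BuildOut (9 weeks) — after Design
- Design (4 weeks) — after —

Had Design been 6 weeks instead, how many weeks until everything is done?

24

Critical path before the change: Design→BuildOut→Training = 4+9+9 = 22 giving 22 weeks.
Design lies on that path, so at 6 weeks the path becomes 24 weeks.
No other chain overtakes it, so the finish is 24 weeks.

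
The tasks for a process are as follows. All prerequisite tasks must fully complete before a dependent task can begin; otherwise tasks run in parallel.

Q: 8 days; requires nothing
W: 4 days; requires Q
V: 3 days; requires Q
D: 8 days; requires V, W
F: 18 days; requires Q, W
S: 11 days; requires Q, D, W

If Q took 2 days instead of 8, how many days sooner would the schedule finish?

6

The binding path is Q→W→D→S = 8+4+8+11 = 31; finish at 31 days.
Q lies on that path, so at 2 days the path becomes 25 days.
That remains the longest chain; total 25 days.
Change in finish: 25 − 31 = -6 days.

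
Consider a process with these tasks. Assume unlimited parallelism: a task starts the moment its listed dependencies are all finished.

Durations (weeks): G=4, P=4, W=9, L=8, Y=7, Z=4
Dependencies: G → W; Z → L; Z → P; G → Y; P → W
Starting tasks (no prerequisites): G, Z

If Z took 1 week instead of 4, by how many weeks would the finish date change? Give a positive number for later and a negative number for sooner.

-3

Baseline: Z→P→W = 4+4+9 = 17 → 17 weeks.
Z is on the critical path; changing it to 1 makes that path 14 weeks.
That remains the longest chain; total 14 weeks.
Change in finish: 14 − 17 = -3 weeks.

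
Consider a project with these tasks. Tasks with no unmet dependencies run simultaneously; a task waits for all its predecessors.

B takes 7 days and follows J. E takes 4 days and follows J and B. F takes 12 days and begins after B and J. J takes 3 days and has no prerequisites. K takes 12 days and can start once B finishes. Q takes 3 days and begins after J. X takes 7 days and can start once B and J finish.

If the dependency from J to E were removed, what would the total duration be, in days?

With the dependency in place, J→B→K = 3+7+12 = 22 sets the finish at 22 days.
Dropping J→E doesn't change E's earliest start (10); another predecessor still binds.
New critical path: J→B→K = 3+7+12 = 22 ⇒ 22 days.

22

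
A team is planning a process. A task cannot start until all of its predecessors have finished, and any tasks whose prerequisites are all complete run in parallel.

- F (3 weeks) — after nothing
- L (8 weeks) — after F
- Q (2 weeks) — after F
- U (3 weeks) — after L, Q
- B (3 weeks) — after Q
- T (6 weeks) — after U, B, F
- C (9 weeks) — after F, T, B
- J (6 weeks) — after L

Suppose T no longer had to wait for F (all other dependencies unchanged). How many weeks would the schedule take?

29

With the dependency in place, F→L→U→T→C = 3+8+3+6+9 = 29 sets the finish at 29 weeks.
Dropping F→T doesn't change T's earliest start (14); another predecessor still binds.
After: F→L→U→T→C = 3+8+3+6+9 = 29 → 29 weeks.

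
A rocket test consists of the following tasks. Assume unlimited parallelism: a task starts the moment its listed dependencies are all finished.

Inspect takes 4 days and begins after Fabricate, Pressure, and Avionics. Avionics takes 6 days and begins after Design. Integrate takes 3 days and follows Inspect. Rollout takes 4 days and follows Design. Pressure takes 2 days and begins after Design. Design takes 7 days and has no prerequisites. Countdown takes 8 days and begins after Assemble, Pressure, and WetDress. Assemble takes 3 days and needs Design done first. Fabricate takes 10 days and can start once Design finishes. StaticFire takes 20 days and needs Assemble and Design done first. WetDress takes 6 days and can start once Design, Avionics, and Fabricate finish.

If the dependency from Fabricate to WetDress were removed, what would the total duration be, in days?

30

Original critical path: Design→Fabricate→WetDress→Countdown = 7+10+6+8 = 31 ⇒ 31 days.
Without Fabricate→WetDress, WetDress's earliest start moves from 17 to 13.
The longest chain is now Design→Assemble→StaticFire = 7+3+20 = 30, so the project takes 30 days.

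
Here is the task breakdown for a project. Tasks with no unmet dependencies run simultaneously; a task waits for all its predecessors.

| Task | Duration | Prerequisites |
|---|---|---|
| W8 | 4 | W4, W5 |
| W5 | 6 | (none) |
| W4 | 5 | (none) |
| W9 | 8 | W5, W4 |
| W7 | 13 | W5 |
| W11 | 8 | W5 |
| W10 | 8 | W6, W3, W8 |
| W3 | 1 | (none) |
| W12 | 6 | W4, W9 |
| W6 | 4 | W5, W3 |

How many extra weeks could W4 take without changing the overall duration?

Critical path: W5→W9→W12 = 6+8+6 = 20, so the finish is 20 weeks.
Longest path through W4: 19 weeks (earliest finish 5, latest finish 6).
So W4 can slip 6 − 5 = 1 week.

1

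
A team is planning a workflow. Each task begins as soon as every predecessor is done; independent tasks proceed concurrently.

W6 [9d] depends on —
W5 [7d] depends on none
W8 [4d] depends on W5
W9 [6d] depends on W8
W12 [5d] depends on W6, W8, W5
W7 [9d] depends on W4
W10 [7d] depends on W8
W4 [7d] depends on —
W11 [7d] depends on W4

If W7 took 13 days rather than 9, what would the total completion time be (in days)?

20

Baseline: W5→W8→W10 = 7+4+7 = 18 → 18 days.
W7 is off the critical path — its longest chain is 16 days, giving 2 of slack.
New critical path: W4→W7 = 7+13 = 20 ⇒ 20 days.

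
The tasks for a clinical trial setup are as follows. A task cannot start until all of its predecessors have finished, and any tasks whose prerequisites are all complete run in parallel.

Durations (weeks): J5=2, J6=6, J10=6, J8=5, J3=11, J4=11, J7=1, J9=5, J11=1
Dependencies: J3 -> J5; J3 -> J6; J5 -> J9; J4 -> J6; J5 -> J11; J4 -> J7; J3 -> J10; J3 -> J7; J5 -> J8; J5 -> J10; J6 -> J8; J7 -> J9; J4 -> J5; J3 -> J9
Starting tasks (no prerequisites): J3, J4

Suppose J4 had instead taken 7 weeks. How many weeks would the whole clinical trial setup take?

As given, the longest chain is J4→J6→J8 = 11+6+5 = 22, so the finish is 22 weeks.
Since J4 is critical, the -4 change carries straight to that chain (now 18 weeks).
Now J3→J6→J8 = 11+6+5 = 22 is longest, so the finish becomes 22 weeks.

22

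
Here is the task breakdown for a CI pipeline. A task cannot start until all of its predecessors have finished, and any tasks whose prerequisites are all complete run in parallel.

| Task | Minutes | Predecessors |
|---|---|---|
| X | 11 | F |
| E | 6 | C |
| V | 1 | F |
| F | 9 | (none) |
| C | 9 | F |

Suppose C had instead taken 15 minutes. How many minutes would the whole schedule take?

The binding path is F→C→E = 9+9+6 = 24; finish at 24 minutes.
Since C is critical, the +6 change carries straight to that chain (now 30 minutes).
No other chain overtakes it, so the finish is 30 minutes.

30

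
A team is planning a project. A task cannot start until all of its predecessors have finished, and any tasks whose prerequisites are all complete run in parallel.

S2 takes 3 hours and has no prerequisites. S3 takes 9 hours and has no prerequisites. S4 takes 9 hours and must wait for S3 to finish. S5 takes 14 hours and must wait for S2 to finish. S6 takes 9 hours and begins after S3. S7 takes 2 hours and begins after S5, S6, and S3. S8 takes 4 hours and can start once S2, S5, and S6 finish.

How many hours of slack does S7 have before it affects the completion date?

2

The longest chain is S3→S6→S8 = 9+9+4 = 22; overall finish 22 hours.
S7 finishes as early as 20 and must finish by 22.
So S7 can slip 22 − 20 = 2 hours.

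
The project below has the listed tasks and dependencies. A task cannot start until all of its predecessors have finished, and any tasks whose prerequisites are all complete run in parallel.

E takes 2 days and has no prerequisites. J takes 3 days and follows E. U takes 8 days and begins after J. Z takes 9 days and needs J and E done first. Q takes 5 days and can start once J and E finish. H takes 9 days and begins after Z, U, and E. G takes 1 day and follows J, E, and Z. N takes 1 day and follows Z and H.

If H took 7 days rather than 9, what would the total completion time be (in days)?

Actual critical path: E→J→Z→H→N = 2+3+9+9+1 = 24 ⇒ 24 days.
H is on the critical path; changing it to 7 makes that path 22 days.
That remains the longest chain; total 22 days.

22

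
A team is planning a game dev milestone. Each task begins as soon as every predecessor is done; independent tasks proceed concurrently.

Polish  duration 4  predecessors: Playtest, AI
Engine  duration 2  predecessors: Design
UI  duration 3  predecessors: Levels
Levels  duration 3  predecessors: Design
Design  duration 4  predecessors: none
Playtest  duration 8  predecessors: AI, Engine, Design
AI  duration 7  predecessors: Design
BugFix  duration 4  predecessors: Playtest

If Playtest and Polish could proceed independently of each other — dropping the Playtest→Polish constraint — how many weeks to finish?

23

With the dependency in place, Design→AI→Playtest→Polish = 4+7+8+4 = 23 sets the finish at 23 weeks.
Without Playtest→Polish, Polish's earliest start moves from 19 to 11.
New critical path: Design→AI→Playtest→BugFix = 4+7+8+4 = 23 ⇒ 23 weeks.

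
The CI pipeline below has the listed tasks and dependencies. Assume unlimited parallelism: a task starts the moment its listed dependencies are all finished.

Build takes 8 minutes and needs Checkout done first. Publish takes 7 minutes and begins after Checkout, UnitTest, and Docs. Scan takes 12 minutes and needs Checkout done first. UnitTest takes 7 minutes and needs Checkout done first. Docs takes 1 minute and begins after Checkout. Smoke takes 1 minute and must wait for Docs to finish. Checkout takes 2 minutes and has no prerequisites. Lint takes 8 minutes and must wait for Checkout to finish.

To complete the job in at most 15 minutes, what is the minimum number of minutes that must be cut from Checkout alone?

Current finish: 16 minutes; target: 15.
Checkout is on every critical path, so each minute cut from Checkout cuts the finish by one (this holds down to a finish of 15).
Need 16 − 15 = 1 minute off Checkout → Checkout becomes 1 minute, finish becomes 15.

1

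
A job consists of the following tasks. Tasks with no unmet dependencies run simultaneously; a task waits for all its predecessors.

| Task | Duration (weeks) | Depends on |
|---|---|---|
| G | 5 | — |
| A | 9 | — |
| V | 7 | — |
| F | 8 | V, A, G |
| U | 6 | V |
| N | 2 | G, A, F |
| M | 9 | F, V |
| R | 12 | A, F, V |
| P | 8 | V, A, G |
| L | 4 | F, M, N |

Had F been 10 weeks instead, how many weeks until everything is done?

The binding path is A→F→M→L = 9+8+9+4 = 30; finish at 30 weeks.
F lies on that path, so at 10 weeks the path becomes 32 weeks.
The critical path is still A→F→M→L; finish is now 32 weeks.

32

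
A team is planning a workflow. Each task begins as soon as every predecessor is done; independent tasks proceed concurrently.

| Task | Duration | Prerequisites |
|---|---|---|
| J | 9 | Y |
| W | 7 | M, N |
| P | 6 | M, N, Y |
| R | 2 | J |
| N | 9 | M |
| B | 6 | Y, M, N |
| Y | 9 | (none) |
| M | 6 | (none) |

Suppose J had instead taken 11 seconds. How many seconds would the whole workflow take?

22

Critical path before the change: M→N→W = 6+9+7 = 22 giving 22 seconds.
J has 2 seconds of float (longest path through it is 20).
The binding chain switches to Y→J→R = 9+11+2 = 22; finish 22 seconds.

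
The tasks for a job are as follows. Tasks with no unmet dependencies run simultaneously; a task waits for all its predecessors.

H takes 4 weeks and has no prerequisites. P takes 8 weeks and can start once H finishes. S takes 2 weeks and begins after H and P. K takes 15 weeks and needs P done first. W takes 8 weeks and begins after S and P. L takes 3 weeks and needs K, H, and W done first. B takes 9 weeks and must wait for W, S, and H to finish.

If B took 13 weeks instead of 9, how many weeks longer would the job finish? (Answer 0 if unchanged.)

Actual critical path: H→P→S→W→B = 4+8+2+8+9 = 31 ⇒ 31 weeks.
B lies on that path, so at 13 weeks the path becomes 35 weeks.
The critical path is still H→P→S→W→B; finish is now 35 weeks.
Change in finish: 35 − 31 = +4 weeks.

4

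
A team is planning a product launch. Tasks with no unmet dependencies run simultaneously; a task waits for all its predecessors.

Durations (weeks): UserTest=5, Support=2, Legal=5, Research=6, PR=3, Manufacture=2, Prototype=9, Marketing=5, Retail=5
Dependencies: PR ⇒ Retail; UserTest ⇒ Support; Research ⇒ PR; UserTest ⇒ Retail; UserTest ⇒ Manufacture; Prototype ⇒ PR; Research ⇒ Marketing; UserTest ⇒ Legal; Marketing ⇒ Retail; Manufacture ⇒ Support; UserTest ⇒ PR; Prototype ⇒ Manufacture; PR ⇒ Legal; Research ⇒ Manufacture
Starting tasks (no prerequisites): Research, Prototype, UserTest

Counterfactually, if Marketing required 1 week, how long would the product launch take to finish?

Critical path before the change: Prototype→PR→Retail = 9+3+5 = 17 giving 17 weeks.
The longest path through Marketing is only 16 weeks, so Marketing has float 1.
That remains the longest chain; total 17 weeks.

17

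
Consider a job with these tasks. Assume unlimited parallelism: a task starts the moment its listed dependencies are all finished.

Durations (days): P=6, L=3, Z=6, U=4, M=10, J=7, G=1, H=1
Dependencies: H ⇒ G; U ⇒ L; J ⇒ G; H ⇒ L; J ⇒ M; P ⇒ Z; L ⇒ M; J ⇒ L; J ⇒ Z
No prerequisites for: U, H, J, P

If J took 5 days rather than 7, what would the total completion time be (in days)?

18

Critical path before the change: J→L→M = 7+3+10 = 20 giving 20 days.
J lies on that path, so at 5 days the path becomes 18 days.
The critical path is still J→L→M; finish is now 18 days.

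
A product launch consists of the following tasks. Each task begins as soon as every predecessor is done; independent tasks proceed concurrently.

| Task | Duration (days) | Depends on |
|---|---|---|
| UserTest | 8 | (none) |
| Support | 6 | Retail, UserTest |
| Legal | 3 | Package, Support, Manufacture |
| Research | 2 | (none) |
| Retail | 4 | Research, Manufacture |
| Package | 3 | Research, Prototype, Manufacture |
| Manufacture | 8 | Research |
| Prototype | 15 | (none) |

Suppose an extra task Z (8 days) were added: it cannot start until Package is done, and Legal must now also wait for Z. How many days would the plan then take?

29

Originally the plan takes 23 days.
With Z inserted, Legal now waits for max(Package, Support, Manufacture, Z).
New critical path: Prototype→Package→Z→Legal = 15+3+8+3 = 29 ⇒ 29 days.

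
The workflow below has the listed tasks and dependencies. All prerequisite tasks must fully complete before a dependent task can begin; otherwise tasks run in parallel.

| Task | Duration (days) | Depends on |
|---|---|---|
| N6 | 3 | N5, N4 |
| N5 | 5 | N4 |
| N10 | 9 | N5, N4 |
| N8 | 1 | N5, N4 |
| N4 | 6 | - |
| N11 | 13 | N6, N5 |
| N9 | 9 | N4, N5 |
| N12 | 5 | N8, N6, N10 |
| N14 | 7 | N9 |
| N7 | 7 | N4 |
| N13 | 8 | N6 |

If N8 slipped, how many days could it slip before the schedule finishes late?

N4→N5→N6→N11 = 6+5+3+13 = 27 sets the makespan at 27 days.
Longest path through N8: 17 days (earliest finish 12, latest finish 22).
So N8 can slip 22 − 12 = 10 days.

10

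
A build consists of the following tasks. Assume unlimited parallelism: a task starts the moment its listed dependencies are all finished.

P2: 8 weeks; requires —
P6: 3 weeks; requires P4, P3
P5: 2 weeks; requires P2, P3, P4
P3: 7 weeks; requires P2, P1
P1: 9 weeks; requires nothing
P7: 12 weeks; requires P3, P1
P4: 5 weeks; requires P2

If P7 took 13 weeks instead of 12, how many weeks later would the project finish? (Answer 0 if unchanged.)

1

Baseline: P1→P3→P7 = 9+7+12 = 28 → 28 weeks.
P7 is on the critical path; changing it to 13 makes that path 29 weeks.
No other chain overtakes it, so the finish is 29 weeks.
Change in finish: 29 − 28 = +1 weeks.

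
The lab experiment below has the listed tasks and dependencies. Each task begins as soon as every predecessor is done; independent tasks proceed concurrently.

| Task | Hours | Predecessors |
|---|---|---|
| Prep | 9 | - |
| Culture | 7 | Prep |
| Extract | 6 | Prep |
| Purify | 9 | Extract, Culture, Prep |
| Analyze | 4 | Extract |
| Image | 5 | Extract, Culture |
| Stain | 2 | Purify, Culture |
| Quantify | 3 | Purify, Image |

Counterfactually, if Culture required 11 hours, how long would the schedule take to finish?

32

As given, the longest chain is Prep→Culture→Purify→Quantify = 9+7+9+3 = 28, so the finish is 28 hours.
Since Culture is critical, the +4 change carries straight to that chain (now 32 hours).
That remains the longest chain; total 32 hours.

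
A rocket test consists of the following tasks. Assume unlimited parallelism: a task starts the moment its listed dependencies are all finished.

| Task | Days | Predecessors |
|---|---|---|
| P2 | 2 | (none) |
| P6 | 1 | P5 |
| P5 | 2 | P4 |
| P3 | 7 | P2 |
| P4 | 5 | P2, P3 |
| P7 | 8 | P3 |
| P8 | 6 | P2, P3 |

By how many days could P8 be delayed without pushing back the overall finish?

The longest chain is P2→P3→P4→P5→P6 = 2+7+5+2+1 = 17; overall finish 17 days.
Longest path through P8: 15 days (earliest finish 15, latest finish 17).
So P8 can slip 17 − 15 = 2 days.

2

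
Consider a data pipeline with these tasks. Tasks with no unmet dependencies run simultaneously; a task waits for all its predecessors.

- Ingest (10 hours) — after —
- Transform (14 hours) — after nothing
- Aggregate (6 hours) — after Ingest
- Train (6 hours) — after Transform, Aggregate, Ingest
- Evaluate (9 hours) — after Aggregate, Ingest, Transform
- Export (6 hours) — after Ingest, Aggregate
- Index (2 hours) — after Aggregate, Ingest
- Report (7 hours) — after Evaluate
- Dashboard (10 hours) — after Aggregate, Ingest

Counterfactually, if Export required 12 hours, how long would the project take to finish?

32

Baseline: Ingest→Aggregate→Evaluate→Report = 10+6+9+7 = 32 → 32 hours.
Export has 10 hours of float (longest path through it is 22).
That remains the longest chain; total 32 hours.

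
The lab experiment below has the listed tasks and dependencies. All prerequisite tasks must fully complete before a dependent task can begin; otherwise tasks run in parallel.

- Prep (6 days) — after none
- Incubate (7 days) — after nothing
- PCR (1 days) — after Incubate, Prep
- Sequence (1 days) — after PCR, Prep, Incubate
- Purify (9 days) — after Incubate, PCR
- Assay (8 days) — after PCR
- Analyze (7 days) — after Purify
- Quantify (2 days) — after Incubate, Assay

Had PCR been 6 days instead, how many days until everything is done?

Baseline: Incubate→PCR→Purify→Analyze = 7+1+9+7 = 24 → 24 days.
PCR is on the critical path; changing it to 6 makes that path 29 days.
No other chain overtakes it, so the finish is 29 days.

29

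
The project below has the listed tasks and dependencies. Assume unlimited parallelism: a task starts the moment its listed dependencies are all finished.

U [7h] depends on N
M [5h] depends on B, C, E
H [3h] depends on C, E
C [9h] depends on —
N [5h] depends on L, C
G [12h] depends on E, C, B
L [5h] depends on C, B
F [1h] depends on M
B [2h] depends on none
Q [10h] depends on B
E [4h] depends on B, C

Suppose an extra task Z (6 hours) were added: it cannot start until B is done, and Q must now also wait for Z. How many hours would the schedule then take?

26

Originally the schedule takes 26 hours.
With Z inserted, Q now waits for max(B, Z).
New critical path: C→L→N→U = 9+5+5+7 = 26 ⇒ 26 hours.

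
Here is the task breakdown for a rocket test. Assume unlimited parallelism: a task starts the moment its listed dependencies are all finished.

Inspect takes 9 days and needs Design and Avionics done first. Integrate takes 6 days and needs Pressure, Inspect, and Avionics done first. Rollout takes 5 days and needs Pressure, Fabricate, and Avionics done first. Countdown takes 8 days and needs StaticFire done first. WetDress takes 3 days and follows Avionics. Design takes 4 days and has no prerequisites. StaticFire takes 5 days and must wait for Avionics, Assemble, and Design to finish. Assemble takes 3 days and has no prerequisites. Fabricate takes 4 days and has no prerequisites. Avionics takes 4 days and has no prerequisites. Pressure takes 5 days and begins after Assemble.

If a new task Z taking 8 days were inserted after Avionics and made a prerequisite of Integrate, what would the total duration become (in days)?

19

Originally the rocket test takes 19 days.
With Z inserted, Integrate now waits for max(Pressure, Inspect, Avionics, Z).
New critical path: Design→Inspect→Integrate = 4+9+6 = 19 ⇒ 19 days.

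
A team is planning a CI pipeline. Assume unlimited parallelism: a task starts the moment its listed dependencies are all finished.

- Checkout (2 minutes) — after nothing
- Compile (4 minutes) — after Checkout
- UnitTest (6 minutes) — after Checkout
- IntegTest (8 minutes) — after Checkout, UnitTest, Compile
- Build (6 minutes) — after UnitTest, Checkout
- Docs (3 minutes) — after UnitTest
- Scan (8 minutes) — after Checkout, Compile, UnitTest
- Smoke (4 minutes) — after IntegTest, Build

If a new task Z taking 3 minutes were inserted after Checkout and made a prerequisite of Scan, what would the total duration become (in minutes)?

20

Originally the CI pipeline takes 20 minutes.
With Z inserted, Scan now waits for max(Checkout, Compile, UnitTest, Z).
New critical path: Checkout→UnitTest→IntegTest→Smoke = 2+6+8+4 = 20 ⇒ 20 minutes.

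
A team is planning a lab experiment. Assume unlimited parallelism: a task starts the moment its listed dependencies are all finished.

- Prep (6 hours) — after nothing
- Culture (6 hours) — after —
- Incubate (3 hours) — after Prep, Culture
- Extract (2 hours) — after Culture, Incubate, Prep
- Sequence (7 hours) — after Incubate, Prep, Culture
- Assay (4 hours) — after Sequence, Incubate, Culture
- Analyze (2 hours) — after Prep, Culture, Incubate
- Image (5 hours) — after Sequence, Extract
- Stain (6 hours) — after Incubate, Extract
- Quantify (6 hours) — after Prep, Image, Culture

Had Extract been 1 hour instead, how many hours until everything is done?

As given, the longest chain is Prep→Incubate→Sequence→Image→Quantify = 6+3+7+5+6 = 27, so the finish is 27 hours.
Extract is off the critical path — its longest chain is 22 hours, giving 5 of slack.
That remains the longest chain; total 27 hours.

27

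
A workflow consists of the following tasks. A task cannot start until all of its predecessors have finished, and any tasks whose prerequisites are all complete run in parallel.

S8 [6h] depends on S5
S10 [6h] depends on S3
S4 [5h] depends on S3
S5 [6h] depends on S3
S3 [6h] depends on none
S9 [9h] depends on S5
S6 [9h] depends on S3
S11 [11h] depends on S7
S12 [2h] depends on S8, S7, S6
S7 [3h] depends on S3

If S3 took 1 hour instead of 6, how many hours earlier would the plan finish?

5

Baseline: S3→S5→S9 = 6+6+9 = 21 → 21 hours.
S3 is on the critical path; changing it to 1 makes that path 16 hours.
That remains the longest chain; total 16 hours.
Change in finish: 16 − 21 = -5 hours.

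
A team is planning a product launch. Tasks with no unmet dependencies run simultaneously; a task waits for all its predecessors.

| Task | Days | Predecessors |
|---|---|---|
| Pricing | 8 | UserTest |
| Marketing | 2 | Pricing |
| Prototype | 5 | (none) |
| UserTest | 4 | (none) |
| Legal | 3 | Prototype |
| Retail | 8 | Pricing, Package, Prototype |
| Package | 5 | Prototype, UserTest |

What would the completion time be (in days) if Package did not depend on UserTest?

20

With the dependency in place, UserTest→Pricing→Retail = 4+8+8 = 20 sets the finish at 20 days.
Dropping UserTest→Package doesn't change Package's earliest start (5); another predecessor still binds.
The longest chain is now UserTest→Pricing→Retail = 4+8+8 = 20, so the project takes 20 days.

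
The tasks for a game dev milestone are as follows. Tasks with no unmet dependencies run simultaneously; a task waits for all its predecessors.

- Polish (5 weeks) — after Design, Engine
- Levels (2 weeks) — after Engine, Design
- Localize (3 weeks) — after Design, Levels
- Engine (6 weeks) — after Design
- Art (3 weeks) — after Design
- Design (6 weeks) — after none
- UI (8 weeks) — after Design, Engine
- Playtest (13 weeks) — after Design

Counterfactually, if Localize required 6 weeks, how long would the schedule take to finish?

20

Actual critical path: Design→Engine→UI = 6+6+8 = 20 ⇒ 20 weeks.
Localize has 3 weeks of float (longest path through it is 17).
New critical path: Design→Engine→Levels→Localize = 6+6+2+6 = 20 ⇒ 20 weeks.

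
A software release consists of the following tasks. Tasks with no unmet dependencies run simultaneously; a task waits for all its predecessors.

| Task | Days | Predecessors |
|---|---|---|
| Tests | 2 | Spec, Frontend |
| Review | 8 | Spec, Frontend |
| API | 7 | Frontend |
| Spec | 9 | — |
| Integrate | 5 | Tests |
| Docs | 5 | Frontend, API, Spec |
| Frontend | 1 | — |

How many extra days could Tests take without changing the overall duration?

The longest chain is Spec→Review = 9+8 = 17; overall finish 17 days.
Tests finishes as early as 11 and must finish by 12.
So Tests can slip 12 − 11 = 1 day.

1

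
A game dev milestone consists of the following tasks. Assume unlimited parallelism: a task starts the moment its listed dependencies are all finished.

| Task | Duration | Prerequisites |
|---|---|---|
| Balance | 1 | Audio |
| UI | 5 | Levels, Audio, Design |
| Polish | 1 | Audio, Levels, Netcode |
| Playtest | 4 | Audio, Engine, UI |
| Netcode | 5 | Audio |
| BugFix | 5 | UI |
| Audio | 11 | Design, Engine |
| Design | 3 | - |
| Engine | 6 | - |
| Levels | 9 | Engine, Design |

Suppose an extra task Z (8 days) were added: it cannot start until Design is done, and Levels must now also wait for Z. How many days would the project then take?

30

Originally the project takes 27 days.
With Z inserted, Levels now waits for max(Engine, Design, Z).
New critical path: Design→Z→Levels→UI→BugFix = 3+8+9+5+5 = 30 ⇒ 30 days.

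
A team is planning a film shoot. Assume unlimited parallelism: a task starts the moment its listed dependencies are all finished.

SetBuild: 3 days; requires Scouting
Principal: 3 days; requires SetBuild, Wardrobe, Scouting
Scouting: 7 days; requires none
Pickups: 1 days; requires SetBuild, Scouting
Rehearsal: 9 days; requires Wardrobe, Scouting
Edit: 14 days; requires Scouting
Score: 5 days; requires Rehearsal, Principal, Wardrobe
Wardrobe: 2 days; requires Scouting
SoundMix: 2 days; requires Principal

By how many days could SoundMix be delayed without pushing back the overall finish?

8

Critical path: Scouting→Wardrobe→Rehearsal→Score = 7+2+9+5 = 23, so the finish is 23 days.
SoundMix finishes as early as 15 and must finish by 23.
So SoundMix can slip 23 − 15 = 8 days.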